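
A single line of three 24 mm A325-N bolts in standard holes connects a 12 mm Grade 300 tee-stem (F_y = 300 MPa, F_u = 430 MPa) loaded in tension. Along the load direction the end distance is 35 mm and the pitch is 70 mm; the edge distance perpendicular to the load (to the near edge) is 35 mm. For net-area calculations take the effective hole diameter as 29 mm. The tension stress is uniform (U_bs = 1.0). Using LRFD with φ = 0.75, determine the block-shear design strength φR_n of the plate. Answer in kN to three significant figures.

317 kN

Shear plane L_v = 35 + 2·70 = 175 mm; A_gv = 175 × 12 = 2100 mm².
A_nv = (175 − 2.5·29) × 12 = 1230 mm².
A_nt = (35 − 0.5·29) × 12 = 246 mm².
0.6 F_u A_nv = 317.3 kN; 0.6 F_y A_gv = 378 kN → shear rupture governs the shear term.
R_n = 317.3 + 1.0 × 430 × 246 / 1000 = 423.1 kN.
Design strength φR_n = 0.75 × 423.1 = 317 kN.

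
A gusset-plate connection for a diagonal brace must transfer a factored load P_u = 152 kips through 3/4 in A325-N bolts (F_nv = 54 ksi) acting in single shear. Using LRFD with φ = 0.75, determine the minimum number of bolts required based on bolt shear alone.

9 bolts

A_b = π·0.75²/4 = 0.4418 in².
Per-bolt design strength φR_n = 0.75 × 54 × 0.4418 × 1 = 17.89 kips.
n ≥ 152 / 17.89 = 8.495 → use 9 bolts.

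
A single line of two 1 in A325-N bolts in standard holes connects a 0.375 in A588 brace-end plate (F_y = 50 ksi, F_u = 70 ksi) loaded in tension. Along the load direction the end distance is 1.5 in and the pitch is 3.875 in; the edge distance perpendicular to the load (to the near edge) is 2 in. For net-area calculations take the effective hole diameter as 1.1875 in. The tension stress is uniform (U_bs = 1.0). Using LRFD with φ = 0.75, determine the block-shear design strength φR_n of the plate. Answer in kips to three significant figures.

Shear plane L_v = 1.5 + 1·3.875 = 5.375 in; A_gv = 5.375 × 0.375 = 2.016 in².
A_nv = (5.375 − 1.5·1.1875) × 0.375 = 1.348 in².
A_nt = (2 − 0.5·1.1875) × 0.375 = 0.5273 in².
0.6 F_u A_nv = 56.6 kips; 0.6 F_y A_gv = 60.47 kips → shear rupture governs the shear term.
R_n = 56.6 + 1.0 × 70 × 0.5273 = 93.52 kips.
Design strength φR_n = 0.75 × 93.52 = 70.1 kips.

70.1 kips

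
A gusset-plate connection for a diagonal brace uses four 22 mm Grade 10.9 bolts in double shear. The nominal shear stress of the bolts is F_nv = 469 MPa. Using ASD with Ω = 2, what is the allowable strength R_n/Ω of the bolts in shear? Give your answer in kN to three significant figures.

713 kN

A_b = π × 22² / 4 = 380.1 mm².
R_n = F_nv · A_b · n · n_s = 469 × 380.1 × 4 × 2 / 1000 = 1426 kN.
Allowable strength R_n/Ω = 1426 / 2 = 713 kN.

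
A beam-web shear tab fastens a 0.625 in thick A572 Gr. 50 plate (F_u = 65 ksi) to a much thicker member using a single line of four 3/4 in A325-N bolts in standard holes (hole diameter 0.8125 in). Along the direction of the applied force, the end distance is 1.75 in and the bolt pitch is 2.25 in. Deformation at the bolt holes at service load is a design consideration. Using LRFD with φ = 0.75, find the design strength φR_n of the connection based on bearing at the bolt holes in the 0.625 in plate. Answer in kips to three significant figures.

207 kips

Per bolt r_n = 1.2 l_c t F_u ≤ 2.4 d t F_u; upper limit = 2.4 × 0.75 × 0.625 × 65 = 73.12 kips.
Edge bolt: l_c = 1.75 − 0.8125/2 = 1.344 in → 1.2 × 1.344 × 0.625 × 65 = 65.51 → r_n = 65.51 kips.
Interior bolts: l_c = 2.25 − 0.8125 = 1.438 in → 1.2 × 1.438 × 0.625 × 65 = 70.08 → r_n = 70.08 kips.
R_n = 1 × 65.51 + 3 × 70.08 = 275.7 kips.
Design strength φR_n = 0.75 × 275.7 = 207 kips.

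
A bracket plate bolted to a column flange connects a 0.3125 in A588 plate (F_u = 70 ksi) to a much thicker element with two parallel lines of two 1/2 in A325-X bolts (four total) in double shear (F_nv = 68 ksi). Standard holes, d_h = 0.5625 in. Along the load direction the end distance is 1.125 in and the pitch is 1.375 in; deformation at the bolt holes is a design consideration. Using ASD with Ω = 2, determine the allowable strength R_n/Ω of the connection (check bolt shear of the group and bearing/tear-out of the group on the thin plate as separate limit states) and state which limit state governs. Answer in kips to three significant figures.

Bolt shear: A_b = π·0.5²/4 = 0.1963 in²; R_n = 68 × 0.1963 × 4 × 2 = 106.8 kips → 106.8 / 2 = 53.4 kips.
Bearing (1.2 l_c t F_u ≤ 2.4 d t F_u): upper limit = 2.4·0.5·0.3125·70 = 26.25 kips.
  Edge l_c = 1.125 − 0.5625/2 = 0.8438 → r_n = 22.15 kips; interior l_c = 1.375 − 0.5625 = 0.8125 → r_n = 21.33 kips.
  R_n,bearing = 2·22.15 + 2·21.33 = 86.95 kips → 86.95 / 2 = 43.5 kips.
Bearing governs: 43.5 kips.

43.5 kips (bearing governs)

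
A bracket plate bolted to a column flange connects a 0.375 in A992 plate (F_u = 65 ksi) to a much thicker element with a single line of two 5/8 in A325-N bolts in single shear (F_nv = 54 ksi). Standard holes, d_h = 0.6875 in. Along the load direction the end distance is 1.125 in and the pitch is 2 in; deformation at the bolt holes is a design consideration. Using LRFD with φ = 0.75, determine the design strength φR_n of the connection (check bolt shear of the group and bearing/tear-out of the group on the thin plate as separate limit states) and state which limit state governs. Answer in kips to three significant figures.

24.9 kips (bolt shear governs)

Bolt shear: A_b = π·0.625²/4 = 0.3068 in²; R_n = 54 × 0.3068 × 2 × 1 = 33.13 kips → 0.75 × 33.13 = 24.9 kips.
Bearing (1.2 l_c t F_u ≤ 2.4 d t F_u): upper limit = 2.4·0.625·0.375·65 = 36.56 kips.
  Edge l_c = 1.125 − 0.6875/2 = 0.7812 → r_n = 22.85 kips; interior l_c = 2 − 0.6875 = 1.312 → r_n = 36.56 kips.
  R_n,bearing = 1·22.85 + 1·36.56 = 59.41 kips → 0.75 × 59.41 = 44.6 kips.
Bolt shear governs: 24.9 kips.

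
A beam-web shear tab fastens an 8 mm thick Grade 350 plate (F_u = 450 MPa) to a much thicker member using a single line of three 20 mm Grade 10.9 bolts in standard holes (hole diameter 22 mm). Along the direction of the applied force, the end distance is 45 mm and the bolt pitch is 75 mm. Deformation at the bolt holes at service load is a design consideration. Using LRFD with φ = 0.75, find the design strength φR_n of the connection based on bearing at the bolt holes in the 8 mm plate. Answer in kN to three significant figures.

Per bolt r_n = 1.2 l_c t F_u ≤ 2.4 d t F_u; upper limit = 2.4 × 20 × 8 × 450 / 1000 = 172.8 kN.
Edge bolt: l_c = 45 − 22/2 = 34 mm → 1.2 × 34 × 8 × 450 / 1000 = 146.9 → r_n = 146.9 kN.
Interior bolts: l_c = 75 − 22 = 53 mm → 1.2 × 53 × 8 × 450 / 1000 = 229 → r_n = 172.8 kN.
R_n = 1 × 146.9 + 2 × 172.8 = 492.5 kN.
Design strength φR_n = 0.75 × 492.5 = 369 kN.

369 kN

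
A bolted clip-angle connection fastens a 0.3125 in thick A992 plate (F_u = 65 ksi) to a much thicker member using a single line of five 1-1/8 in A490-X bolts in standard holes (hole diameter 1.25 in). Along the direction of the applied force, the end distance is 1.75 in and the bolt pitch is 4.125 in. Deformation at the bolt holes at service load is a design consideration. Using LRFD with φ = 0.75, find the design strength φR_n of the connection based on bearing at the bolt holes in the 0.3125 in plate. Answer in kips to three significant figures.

185 kips

Per bolt r_n = 1.2 l_c t F_u ≤ 2.4 d t F_u; upper limit = 2.4 × 1.125 × 0.3125 × 65 = 54.84 kips.
Edge bolt: l_c = 1.75 − 1.25/2 = 1.125 in → 1.2 × 1.125 × 0.3125 × 65 = 27.42 → r_n = 27.42 kips.
Interior bolts: l_c = 4.125 − 1.25 = 2.875 in → 1.2 × 2.875 × 0.3125 × 65 = 70.08 → r_n = 54.84 kips.
R_n = 1 × 27.42 + 4 × 54.84 = 246.8 kips.
Design strength φR_n = 0.75 × 246.8 = 185 kips.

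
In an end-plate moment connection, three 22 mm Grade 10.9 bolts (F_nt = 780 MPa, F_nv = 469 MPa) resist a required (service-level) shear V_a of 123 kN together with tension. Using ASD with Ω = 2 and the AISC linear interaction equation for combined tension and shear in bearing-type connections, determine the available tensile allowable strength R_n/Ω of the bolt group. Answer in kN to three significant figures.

A_b = π·22²/4 = 380.1 mm²; f_rv = 123 × 1000 / (3 × 380.1) = 107.9 MPa.
F'_nt = 1.3 F_nt − (Ω F_nt / F_nv) f_rv = 1.3·780 − (2·780/469)·107.9 = 655.2 MPa, capped at F_nt → F'_nt = 655.2 MPa.
R_n = F'_nt · A_b · n = 655.2 × 380.1 × 3 / 1000 = 747.2 kN.
Allowable strength R_n/Ω = 747.2 / 2 = 374 kN.

374 kN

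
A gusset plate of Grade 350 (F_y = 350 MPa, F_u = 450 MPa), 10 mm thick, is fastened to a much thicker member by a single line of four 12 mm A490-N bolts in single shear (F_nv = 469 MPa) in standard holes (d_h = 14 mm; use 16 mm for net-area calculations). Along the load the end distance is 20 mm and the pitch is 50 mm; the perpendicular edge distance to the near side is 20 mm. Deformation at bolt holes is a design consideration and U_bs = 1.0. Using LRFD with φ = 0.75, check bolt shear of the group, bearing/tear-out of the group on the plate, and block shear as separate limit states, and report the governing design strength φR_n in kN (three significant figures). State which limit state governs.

Bolt shear: A_b = π·12²/4 = 113.1 mm²; R_n = 469 × 113.1 × 4 × 1 / 1000 = 212.2 kN → 0.75 × 212.2 = 159 kN.
Bearing: edge l_c = 13, r_n = 70.2 kN; interior l_c = 36, r_n = 129.6 kN; R_n = 70.2 + 3·129.6 = 459 kN → 344 kN.
Block shear: A_gv = 1700, A_nv = 1140, A_nt = 120 mm²; R_n = min(0.6F_uA_nv, 0.6F_yA_gv) + U_bs·F_u·A_nt = 361.8 kN → 271 kN.
Bolt shear governs: 159 kN.

159 kN (bolt shear governs)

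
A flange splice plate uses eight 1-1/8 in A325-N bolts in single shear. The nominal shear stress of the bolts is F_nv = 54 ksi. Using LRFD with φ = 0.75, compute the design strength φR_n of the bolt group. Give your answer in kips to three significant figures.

A_b = π × 1.125² / 4 = 0.994 in².
R_n = F_nv · A_b · n · n_s = 54 × 0.994 × 8 × 1 = 429.4 kips.
Design strength φR_n = 0.75 × 429.4 = 322 kips.

322 kips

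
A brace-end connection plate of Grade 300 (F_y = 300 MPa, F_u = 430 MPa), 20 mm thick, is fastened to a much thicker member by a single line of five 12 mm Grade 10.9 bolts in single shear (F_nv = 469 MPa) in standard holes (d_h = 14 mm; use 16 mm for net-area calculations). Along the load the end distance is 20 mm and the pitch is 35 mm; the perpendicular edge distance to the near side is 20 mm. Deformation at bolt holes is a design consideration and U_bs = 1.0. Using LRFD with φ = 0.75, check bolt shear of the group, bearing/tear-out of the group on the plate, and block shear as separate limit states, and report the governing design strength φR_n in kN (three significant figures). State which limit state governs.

Bolt shear: A_b = π·12²/4 = 113.1 mm²; R_n = 469 × 113.1 × 5 × 1 / 1000 = 265.2 kN → 0.75 × 265.2 = 199 kN.
Bearing: edge l_c = 13, r_n = 134.2 kN; interior l_c = 21, r_n = 216.7 kN; R_n = 134.2 + 4·216.7 = 1001 kN → 751 kN.
Block shear: A_gv = 3200, A_nv = 1760, A_nt = 240 mm²; R_n = min(0.6F_uA_nv, 0.6F_yA_gv) + U_bs·F_u·A_nt = 557.3 kN → 418 kN.
Bolt shear governs: 199 kN.

199 kN (bolt shear governs)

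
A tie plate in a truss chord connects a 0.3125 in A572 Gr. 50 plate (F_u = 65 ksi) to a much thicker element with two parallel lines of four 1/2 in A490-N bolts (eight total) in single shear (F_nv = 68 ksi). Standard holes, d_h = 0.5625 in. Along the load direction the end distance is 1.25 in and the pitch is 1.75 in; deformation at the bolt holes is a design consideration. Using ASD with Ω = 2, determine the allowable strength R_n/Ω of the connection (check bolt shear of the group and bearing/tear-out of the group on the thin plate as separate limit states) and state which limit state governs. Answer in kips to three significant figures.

Bolt shear: A_b = π·0.5²/4 = 0.1963 in²; R_n = 68 × 0.1963 × 8 × 1 = 106.8 kips → 106.8 / 2 = 53.4 kips.
Bearing (1.2 l_c t F_u ≤ 2.4 d t F_u): upper limit = 2.4·0.5·0.3125·65 = 24.38 kips.
  Edge l_c = 1.25 − 0.5625/2 = 0.9688 → r_n = 23.61 kips; interior l_c = 1.75 − 0.5625 = 1.188 → r_n = 24.38 kips.
  R_n,bearing = 2·23.61 + 6·24.38 = 193.5 kips → 193.5 / 2 = 96.7 kips.
Bolt shear governs: 53.4 kips.

53.4 kips (bolt shear governs)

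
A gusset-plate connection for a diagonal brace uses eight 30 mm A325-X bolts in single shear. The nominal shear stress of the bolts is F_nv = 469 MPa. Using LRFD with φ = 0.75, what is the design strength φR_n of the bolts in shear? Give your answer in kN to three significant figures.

1990 kN

A_b = π × 30² / 4 = 706.9 mm².
R_n = F_nv · A_b · n · n_s = 469 × 706.9 × 8 × 1 / 1000 = 2652 kN.
Design strength φR_n = 0.75 × 2652 = 1990 kN.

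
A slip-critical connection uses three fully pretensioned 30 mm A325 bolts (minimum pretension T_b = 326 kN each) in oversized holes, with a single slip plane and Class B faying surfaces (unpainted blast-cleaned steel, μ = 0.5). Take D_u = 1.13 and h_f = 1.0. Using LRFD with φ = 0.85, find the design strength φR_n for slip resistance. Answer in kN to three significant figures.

470 kN

R_n = μ · D_u · h_f · T_b · n_s · n_b = 0.5 × 1.13 × 1.0 × 326 × 1 × 3 = 552.6 kN.
Design strength φR_n = 0.85 × 552.6 = 470 kN.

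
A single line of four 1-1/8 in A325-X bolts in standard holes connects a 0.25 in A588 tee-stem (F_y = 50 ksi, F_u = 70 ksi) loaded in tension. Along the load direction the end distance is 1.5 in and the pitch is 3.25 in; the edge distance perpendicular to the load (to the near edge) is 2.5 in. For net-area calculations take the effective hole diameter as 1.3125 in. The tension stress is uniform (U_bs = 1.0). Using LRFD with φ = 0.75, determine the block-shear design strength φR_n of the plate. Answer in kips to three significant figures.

76.6 kips

Shear plane L_v = 1.5 + 3·3.25 = 11.25 in; A_gv = 11.25 × 0.25 = 2.812 in².
A_nv = (11.25 − 3.5·1.3125) × 0.25 = 1.664 in².
A_nt = (2.5 − 0.5·1.3125) × 0.25 = 0.4609 in².
0.6 F_u A_nv = 69.89 kips; 0.6 F_y A_gv = 84.38 kips → shear rupture governs the shear term.
R_n = 69.89 + 1.0 × 70 × 0.4609 = 102.2 kips.
Design strength φR_n = 0.75 × 102.2 = 76.6 kips.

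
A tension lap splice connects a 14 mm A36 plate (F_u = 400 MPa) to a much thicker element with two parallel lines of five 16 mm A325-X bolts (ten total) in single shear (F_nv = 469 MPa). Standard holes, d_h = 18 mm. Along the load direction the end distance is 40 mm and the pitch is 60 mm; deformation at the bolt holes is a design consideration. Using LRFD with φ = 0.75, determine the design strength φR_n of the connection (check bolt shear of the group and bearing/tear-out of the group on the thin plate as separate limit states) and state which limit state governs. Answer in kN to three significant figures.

707 kN (bolt shear governs)

Bolt shear: A_b = π·16²/4 = 201.1 mm²; R_n = 469 × 201.1 × 10 × 1 / 1000 = 943 kN → 0.75 × 943 = 707 kN.
Bearing (1.2 l_c t F_u ≤ 2.4 d t F_u): upper limit = 2.4·16·14·400 / 1000 = 215 kN.
  Edge l_c = 40 − 18/2 = 31 → r_n = 208.3 kN; interior l_c = 60 − 18 = 42 → r_n = 215 kN.
  R_n,bearing = 2·208.3 + 8·215 = 2137 kN → 0.75 × 2137 = 1600 kN.
Bolt shear governs: 707 kN.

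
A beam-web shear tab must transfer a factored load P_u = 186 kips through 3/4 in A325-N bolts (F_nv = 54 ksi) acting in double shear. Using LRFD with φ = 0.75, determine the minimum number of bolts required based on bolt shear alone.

6 bolts

A_b = π·0.75²/4 = 0.4418 in².
Per-bolt design strength φR_n = 0.75 × 54 × 0.4418 × 2 = 35.78 kips.
n ≥ 186 / 35.78 = 5.198 → use 6 bolts.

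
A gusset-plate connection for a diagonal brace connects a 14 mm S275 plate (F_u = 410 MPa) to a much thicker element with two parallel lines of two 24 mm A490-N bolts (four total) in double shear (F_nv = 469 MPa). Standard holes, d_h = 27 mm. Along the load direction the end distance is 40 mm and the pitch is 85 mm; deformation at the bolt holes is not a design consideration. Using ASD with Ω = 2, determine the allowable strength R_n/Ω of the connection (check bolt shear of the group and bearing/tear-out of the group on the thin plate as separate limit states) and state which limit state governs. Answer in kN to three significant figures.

641 kN (bearing governs)

Bolt shear: A_b = π·24²/4 = 452.4 mm²; R_n = 469 × 452.4 × 4 × 2 / 1000 = 1697 kN → 1697 / 2 = 849 kN.
Bearing (1.5 l_c t F_u ≤ 3.0 d t F_u): upper limit = 3.0·24·14·410 / 1000 = 413.3 kN.
  Edge l_c = 40 − 27/2 = 26.5 → r_n = 228.2 kN; interior l_c = 85 − 27 = 58 → r_n = 413.3 kN.
  R_n,bearing = 2·228.2 + 2·413.3 = 1283 kN → 1283 / 2 = 641 kN.
Bearing governs: 641 kN.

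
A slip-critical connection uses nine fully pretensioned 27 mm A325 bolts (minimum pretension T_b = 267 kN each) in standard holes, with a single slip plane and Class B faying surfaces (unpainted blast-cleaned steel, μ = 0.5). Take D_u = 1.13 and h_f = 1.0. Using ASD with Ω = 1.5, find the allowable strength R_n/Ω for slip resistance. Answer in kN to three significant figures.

905 kN

R_n = μ · D_u · h_f · T_b · n_s · n_b = 0.5 × 1.13 × 1.0 × 267 × 1 × 9 = 1358 kN.
Allowable strength R_n/Ω = 1358 / 1.5 = 905 kN.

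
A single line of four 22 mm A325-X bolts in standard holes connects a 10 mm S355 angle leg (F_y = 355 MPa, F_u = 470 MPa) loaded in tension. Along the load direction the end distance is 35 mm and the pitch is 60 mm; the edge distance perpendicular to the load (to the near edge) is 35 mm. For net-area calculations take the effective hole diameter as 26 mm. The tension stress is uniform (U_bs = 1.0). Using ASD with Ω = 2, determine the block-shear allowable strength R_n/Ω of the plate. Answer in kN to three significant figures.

Shear plane L_v = 35 + 3·60 = 215 mm; A_gv = 215 × 10 = 2150 mm².
A_nv = (215 − 3.5·26) × 10 = 1240 mm².
A_nt = (35 − 0.5·26) × 10 = 220 mm².
0.6 F_u A_nv = 349.7 kN; 0.6 F_y A_gv = 457.9 kN → shear rupture governs the shear term.
R_n = 349.7 + 1.0 × 470 × 220 / 1000 = 453.1 kN.
Allowable strength R_n/Ω = 453.1 / 2 = 227 kN.

227 kN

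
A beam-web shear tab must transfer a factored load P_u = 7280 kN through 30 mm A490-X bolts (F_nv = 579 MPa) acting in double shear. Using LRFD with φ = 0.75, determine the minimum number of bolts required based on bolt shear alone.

A_b = π·30²/4 = 706.9 mm².
Per-bolt design strength φR_n = 0.75 × 579 × 706.9 × 2 / 1000 = 613.9 kN.
n ≥ 7280 / 613.9 = 11.86 → use 12 bolts.

12 bolts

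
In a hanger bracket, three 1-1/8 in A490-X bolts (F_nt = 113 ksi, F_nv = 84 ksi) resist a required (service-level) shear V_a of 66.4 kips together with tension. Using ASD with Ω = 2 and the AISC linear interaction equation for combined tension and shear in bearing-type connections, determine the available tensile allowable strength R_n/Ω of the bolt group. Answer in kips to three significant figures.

130 kips

A_b = π·1.125²/4 = 0.994 in²; f_rv = 66.4 / (3 × 0.994) = 22.27 ksi.
F'_nt = 1.3 F_nt − (Ω F_nt / F_nv) f_rv = 1.3·113 − (2·113/84)·22.27 = 86.99 ksi, capped at F_nt → F'_nt = 86.99 ksi.
R_n = F'_nt · A_b · n = 86.99 × 0.994 × 3 = 259.4 kips.
Allowable strength R_n/Ω = 259.4 / 2 = 130 kips.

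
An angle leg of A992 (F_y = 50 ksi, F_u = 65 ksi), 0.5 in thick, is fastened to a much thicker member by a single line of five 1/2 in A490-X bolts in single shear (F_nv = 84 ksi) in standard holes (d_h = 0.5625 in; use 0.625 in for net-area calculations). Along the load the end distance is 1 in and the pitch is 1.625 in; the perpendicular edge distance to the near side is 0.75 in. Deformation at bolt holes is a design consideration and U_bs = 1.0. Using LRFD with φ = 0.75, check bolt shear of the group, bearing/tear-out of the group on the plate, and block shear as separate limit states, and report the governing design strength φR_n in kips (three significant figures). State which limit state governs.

Bolt shear: A_b = π·0.5²/4 = 0.1963 in²; R_n = 84 × 0.1963 × 5 × 1 = 82.47 kips → 0.75 × 82.47 = 61.9 kips.
Bearing: edge l_c = 0.7188, r_n = 28.03 kips; interior l_c = 1.062, r_n = 39 kips; R_n = 28.03 + 4·39 = 184 kips → 138 kips.
Block shear: A_gv = 3.75, A_nv = 2.344, A_nt = 0.2188 in²; R_n = min(0.6F_uA_nv, 0.6F_yA_gv) + U_bs·F_u·A_nt = 105.6 kips → 79.2 kips.
Bolt shear governs: 61.9 kips.

61.9 kips (bolt shear governs)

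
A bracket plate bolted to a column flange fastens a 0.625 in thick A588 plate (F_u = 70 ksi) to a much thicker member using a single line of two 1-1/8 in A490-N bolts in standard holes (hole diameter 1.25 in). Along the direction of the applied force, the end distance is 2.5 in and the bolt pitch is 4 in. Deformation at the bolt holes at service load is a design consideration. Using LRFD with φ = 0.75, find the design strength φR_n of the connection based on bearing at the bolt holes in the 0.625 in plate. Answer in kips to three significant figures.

Per bolt r_n = 1.2 l_c t F_u ≤ 2.4 d t F_u; upper limit = 2.4 × 1.125 × 0.625 × 70 = 118.1 kips.
Edge bolt: l_c = 2.5 − 1.25/2 = 1.875 in → 1.2 × 1.875 × 0.625 × 70 = 98.44 → r_n = 98.44 kips.
Interior bolts: l_c = 4 − 1.25 = 2.75 in → 1.2 × 2.75 × 0.625 × 70 = 144.4 → r_n = 118.1 kips.
R_n = 1 × 98.44 + 1 × 118.1 = 216.6 kips.
Design strength φR_n = 0.75 × 216.6 = 162 kips.

162 kips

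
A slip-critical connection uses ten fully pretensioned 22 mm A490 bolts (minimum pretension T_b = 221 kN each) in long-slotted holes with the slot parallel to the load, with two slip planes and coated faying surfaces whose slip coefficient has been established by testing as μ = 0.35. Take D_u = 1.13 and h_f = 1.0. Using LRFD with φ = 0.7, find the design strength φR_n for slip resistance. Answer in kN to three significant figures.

R_n = μ · D_u · h_f · T_b · n_s · n_b = 0.35 × 1.13 × 1.0 × 221 × 2 × 10 = 1748 kN.
Design strength φR_n = 0.7 × 1748 = 1220 kN.

1220 kN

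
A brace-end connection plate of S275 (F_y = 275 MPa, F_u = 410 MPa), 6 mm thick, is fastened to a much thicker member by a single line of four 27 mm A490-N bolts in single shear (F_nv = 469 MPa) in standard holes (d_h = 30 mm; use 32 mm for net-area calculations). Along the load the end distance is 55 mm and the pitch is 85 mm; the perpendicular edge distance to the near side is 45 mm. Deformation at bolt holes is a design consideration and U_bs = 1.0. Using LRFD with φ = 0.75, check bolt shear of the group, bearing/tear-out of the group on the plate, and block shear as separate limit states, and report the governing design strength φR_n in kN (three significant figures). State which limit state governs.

Bolt shear: A_b = π·27²/4 = 572.6 mm²; R_n = 469 × 572.6 × 4 × 1 / 1000 = 1074 kN → 0.75 × 1074 = 806 kN.
Bearing: edge l_c = 40, r_n = 118.1 kN; interior l_c = 55, r_n = 159.4 kN; R_n = 118.1 + 3·159.4 = 596.3 kN → 447 kN.
Block shear: A_gv = 1860, A_nv = 1188, A_nt = 174 mm²; R_n = min(0.6F_uA_nv, 0.6F_yA_gv) + U_bs·F_u·A_nt = 363.6 kN → 273 kN.
Block shear governs: 273 kN.

273 kN (block shear governs)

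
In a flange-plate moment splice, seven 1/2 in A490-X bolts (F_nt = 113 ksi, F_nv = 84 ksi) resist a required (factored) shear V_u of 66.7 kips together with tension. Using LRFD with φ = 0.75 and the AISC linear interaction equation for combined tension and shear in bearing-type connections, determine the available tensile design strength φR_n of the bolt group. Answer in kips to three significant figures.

61.7 kips

A_b = π·0.5²/4 = 0.1963 in²; f_rv = 66.7 / (7 × 0.1963) = 48.53 ksi.
F'_nt = 1.3 F_nt − (F_nt / φF_nv) f_rv = 1.3·113 − (113/(0.75·84))·48.53 = 59.86 ksi, capped at F_nt → F'_nt = 59.86 ksi.
R_n = F'_nt · A_b · n = 59.86 × 0.1963 × 7 = 82.27 kips.
Design strength φR_n = 0.75 × 82.27 = 61.7 kips.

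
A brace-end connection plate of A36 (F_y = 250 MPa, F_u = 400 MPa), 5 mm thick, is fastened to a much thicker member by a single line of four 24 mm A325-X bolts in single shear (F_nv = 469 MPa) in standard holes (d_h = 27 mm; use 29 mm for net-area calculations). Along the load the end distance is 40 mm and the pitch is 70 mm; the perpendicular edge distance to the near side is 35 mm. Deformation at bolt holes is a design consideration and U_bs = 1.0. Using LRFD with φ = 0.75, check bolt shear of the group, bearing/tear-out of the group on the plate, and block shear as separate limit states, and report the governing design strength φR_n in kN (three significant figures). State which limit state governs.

Bolt shear: A_b = π·24²/4 = 452.4 mm²; R_n = 469 × 452.4 × 4 × 1 / 1000 = 848.7 kN → 0.75 × 848.7 = 637 kN.
Bearing: edge l_c = 26.5, r_n = 63.6 kN; interior l_c = 43, r_n = 103.2 kN; R_n = 63.6 + 3·103.2 = 373.2 kN → 280 kN.
Block shear: A_gv = 1250, A_nv = 742.5, A_nt = 102.5 mm²; R_n = min(0.6F_uA_nv, 0.6F_yA_gv) + U_bs·F_u·A_nt = 219.2 kN → 164 kN.
Block shear governs: 164 kN.

164 kN (block shear governs)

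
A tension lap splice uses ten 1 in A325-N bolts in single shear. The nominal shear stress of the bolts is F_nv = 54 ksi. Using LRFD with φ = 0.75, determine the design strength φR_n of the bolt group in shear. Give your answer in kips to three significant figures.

A_b = π × 1² / 4 = 0.7854 in².
R_n = F_nv · A_b · n · n_s = 54 × 0.7854 × 10 × 1 = 424.1 kips.
Design strength φR_n = 0.75 × 424.1 = 318 kips.

318 kips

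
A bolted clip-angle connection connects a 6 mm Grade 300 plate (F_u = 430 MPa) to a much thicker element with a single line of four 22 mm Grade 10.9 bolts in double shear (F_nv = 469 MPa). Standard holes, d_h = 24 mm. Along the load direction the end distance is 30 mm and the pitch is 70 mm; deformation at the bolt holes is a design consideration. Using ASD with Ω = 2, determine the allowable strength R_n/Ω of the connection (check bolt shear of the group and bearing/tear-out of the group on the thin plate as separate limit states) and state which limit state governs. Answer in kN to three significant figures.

Bolt shear: A_b = π·22²/4 = 380.1 mm²; R_n = 469 × 380.1 × 4 × 2 / 1000 = 1426 kN → 1426 / 2 = 713 kN.
Bearing (1.2 l_c t F_u ≤ 2.4 d t F_u): upper limit = 2.4·22·6·430 / 1000 = 136.2 kN.
  Edge l_c = 30 − 24/2 = 18 → r_n = 55.73 kN; interior l_c = 70 − 24 = 46 → r_n = 136.2 kN.
  R_n,bearing = 1·55.73 + 3·136.2 = 464.4 kN → 464.4 / 2 = 232 kN.
Bearing governs: 232 kN.

232 kN (bearing governs)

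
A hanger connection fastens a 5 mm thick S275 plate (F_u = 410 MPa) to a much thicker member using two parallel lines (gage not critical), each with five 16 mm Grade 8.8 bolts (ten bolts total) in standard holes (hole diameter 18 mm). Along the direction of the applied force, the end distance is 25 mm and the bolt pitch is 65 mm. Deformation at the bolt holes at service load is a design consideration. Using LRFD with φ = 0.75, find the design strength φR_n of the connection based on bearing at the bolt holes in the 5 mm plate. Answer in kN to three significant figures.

Per bolt r_n = 1.2 l_c t F_u ≤ 2.4 d t F_u; upper limit = 2.4 × 16 × 5 × 410 / 1000 = 78.72 kN.
Edge bolt: l_c = 25 − 18/2 = 16 mm → 1.2 × 16 × 5 × 410 / 1000 = 39.36 → r_n = 39.36 kN.
Interior bolts: l_c = 65 − 18 = 47 mm → 1.2 × 47 × 5 × 410 / 1000 = 115.6 → r_n = 78.72 kN.
R_n = 2 × 39.36 + 8 × 78.72 = 708.5 kN.
Design strength φR_n = 0.75 × 708.5 = 531 kN.

531 kN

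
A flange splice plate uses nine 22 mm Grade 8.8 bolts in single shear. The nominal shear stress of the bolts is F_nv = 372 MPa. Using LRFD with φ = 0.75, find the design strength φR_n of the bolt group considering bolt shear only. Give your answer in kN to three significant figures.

A_b = π × 22² / 4 = 380.1 mm².
R_n = F_nv · A_b · n · n_s = 372 × 380.1 × 9 × 1 / 1000 = 1273 kN.
Design strength φR_n = 0.75 × 1273 = 955 kN.

955 kN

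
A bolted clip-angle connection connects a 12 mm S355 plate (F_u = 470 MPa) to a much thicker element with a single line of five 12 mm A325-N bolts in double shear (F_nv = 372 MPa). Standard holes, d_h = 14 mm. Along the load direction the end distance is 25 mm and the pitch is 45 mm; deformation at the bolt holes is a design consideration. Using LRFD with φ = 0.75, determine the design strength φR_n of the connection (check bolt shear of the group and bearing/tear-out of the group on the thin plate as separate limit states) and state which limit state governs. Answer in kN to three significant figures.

316 kN (bolt shear governs)

Bolt shear: A_b = π·12²/4 = 113.1 mm²; R_n = 372 × 113.1 × 5 × 2 / 1000 = 420.7 kN → 0.75 × 420.7 = 316 kN.
Bearing (1.2 l_c t F_u ≤ 2.4 d t F_u): upper limit = 2.4·12·12·470 / 1000 = 162.4 kN.
  Edge l_c = 25 − 14/2 = 18 → r_n = 121.8 kN; interior l_c = 45 − 14 = 31 → r_n = 162.4 kN.
  R_n,bearing = 1·121.8 + 4·162.4 = 771.6 kN → 0.75 × 771.6 = 579 kN.
Bolt shear governs: 316 kN.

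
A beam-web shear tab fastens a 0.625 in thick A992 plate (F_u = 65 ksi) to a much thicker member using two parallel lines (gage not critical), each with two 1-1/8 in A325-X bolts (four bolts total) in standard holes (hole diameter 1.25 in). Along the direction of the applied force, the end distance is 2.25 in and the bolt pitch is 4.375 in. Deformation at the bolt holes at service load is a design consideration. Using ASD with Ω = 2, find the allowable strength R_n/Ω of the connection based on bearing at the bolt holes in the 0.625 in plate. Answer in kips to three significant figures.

Per bolt r_n = 1.2 l_c t F_u ≤ 2.4 d t F_u; upper limit = 2.4 × 1.125 × 0.625 × 65 = 109.7 kips.
Edge bolt: l_c = 2.25 − 1.25/2 = 1.625 in → 1.2 × 1.625 × 0.625 × 65 = 79.22 → r_n = 79.22 kips.
Interior bolts: l_c = 4.375 − 1.25 = 3.125 in → 1.2 × 3.125 × 0.625 × 65 = 152.3 → r_n = 109.7 kips.
R_n = 2 × 79.22 + 2 × 109.7 = 377.8 kips.
Allowable strength R_n/Ω = 377.8 / 2 = 189 kips.

189 kips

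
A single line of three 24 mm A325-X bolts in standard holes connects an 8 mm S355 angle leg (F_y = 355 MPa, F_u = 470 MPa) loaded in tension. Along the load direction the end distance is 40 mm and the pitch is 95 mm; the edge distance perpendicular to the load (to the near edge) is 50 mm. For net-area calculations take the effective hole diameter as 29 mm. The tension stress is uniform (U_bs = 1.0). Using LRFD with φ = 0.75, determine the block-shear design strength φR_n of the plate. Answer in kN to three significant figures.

367 kN

Shear plane L_v = 40 + 2·95 = 230 mm; A_gv = 230 × 8 = 1840 mm².
A_nv = (230 − 2.5·29) × 8 = 1260 mm².
A_nt = (50 − 0.5·29) × 8 = 284 mm².
0.6 F_u A_nv = 355.3 kN; 0.6 F_y A_gv = 391.9 kN → shear rupture governs the shear term.
R_n = 355.3 + 1.0 × 470 × 284 / 1000 = 488.8 kN.
Design strength φR_n = 0.75 × 488.8 = 367 kN.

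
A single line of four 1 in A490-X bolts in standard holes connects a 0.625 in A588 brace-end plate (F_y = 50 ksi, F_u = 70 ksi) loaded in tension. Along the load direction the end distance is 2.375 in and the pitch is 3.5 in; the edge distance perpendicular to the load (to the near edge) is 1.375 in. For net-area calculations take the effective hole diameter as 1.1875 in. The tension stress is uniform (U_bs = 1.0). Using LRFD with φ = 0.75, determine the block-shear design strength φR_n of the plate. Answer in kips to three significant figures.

197 kips

Shear plane L_v = 2.375 + 3·3.5 = 12.88 in; A_gv = 12.88 × 0.625 = 8.047 in².
A_nv = (12.88 − 3.5·1.1875) × 0.625 = 5.449 in².
A_nt = (1.375 − 0.5·1.1875) × 0.625 = 0.4883 in².
0.6 F_u A_nv = 228.9 kips; 0.6 F_y A_gv = 241.4 kips → shear rupture governs the shear term.
R_n = 228.9 + 1.0 × 70 × 0.4883 = 263 kips.
Design strength φR_n = 0.75 × 263 = 197 kips.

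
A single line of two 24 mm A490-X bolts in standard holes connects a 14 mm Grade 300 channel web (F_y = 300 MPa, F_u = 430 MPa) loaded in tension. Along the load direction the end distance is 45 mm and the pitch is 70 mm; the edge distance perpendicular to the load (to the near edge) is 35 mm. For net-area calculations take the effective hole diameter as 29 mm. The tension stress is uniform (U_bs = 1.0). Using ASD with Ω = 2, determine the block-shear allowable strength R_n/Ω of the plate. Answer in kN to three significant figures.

Shear plane L_v = 45 + 1·70 = 115 mm; A_gv = 115 × 14 = 1610 mm².
A_nv = (115 − 1.5·29) × 14 = 1001 mm².
A_nt = (35 − 0.5·29) × 14 = 287 mm².
0.6 F_u A_nv = 258.3 kN; 0.6 F_y A_gv = 289.8 kN → shear rupture governs the shear term.
R_n = 258.3 + 1.0 × 430 × 287 / 1000 = 381.7 kN.
Allowable strength R_n/Ω = 381.7 / 2 = 191 kN.

191 kN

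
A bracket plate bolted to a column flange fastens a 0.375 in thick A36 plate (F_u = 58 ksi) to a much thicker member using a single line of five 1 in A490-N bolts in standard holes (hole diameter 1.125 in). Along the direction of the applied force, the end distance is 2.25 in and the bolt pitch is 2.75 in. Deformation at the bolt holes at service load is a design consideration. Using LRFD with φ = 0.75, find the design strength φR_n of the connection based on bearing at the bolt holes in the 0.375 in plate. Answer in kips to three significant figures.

160 kips

Per bolt r_n = 1.2 l_c t F_u ≤ 2.4 d t F_u; upper limit = 2.4 × 1 × 0.375 × 58 = 52.2 kips.
Edge bolt: l_c = 2.25 − 1.125/2 = 1.688 in → 1.2 × 1.688 × 0.375 × 58 = 44.04 → r_n = 44.04 kips.
Interior bolts: l_c = 2.75 − 1.125 = 1.625 in → 1.2 × 1.625 × 0.375 × 58 = 42.41 → r_n = 42.41 kips.
R_n = 1 × 44.04 + 4 × 42.41 = 213.7 kips.
Design strength φR_n = 0.75 × 213.7 = 160 kips.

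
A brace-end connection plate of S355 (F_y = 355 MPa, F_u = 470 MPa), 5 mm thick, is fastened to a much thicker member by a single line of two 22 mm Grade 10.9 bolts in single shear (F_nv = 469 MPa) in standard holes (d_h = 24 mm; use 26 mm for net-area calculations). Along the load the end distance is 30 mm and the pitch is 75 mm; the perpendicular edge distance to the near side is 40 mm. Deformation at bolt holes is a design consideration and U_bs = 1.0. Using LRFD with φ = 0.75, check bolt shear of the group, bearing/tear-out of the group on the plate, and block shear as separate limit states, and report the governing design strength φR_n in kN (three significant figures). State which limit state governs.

Bolt shear: A_b = π·22²/4 = 380.1 mm²; R_n = 469 × 380.1 × 2 × 1 / 1000 = 356.6 kN → 0.75 × 356.6 = 267 kN.
Bearing: edge l_c = 18, r_n = 50.76 kN; interior l_c = 51, r_n = 124.1 kN; R_n = 50.76 + 1·124.1 = 174.8 kN → 131 kN.
Block shear: A_gv = 525, A_nv = 330, A_nt = 135 mm²; R_n = min(0.6F_uA_nv, 0.6F_yA_gv) + U_bs·F_u·A_nt = 156.5 kN → 117 kN.
Block shear governs: 117 kN.

117 kN (block shear governs)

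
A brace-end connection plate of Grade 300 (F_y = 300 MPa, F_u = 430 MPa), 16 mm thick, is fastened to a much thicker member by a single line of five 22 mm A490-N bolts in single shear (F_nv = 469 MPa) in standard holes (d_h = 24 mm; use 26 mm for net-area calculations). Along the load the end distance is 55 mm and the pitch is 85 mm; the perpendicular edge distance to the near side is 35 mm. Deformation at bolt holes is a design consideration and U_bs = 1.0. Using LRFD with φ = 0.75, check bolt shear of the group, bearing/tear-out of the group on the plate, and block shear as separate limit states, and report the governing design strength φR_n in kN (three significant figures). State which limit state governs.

Bolt shear: A_b = π·22²/4 = 380.1 mm²; R_n = 469 × 380.1 × 5 × 1 / 1000 = 891.4 kN → 0.75 × 891.4 = 669 kN.
Bearing: edge l_c = 43, r_n = 355 kN; interior l_c = 61, r_n = 363.3 kN; R_n = 355 + 4·363.3 = 1808 kN → 1360 kN.
Block shear: A_gv = 6320, A_nv = 4448, A_nt = 352 mm²; R_n = min(0.6F_uA_nv, 0.6F_yA_gv) + U_bs·F_u·A_nt = 1289 kN → 967 kN.
Bolt shear governs: 669 kN.

669 kN (bolt shear governs)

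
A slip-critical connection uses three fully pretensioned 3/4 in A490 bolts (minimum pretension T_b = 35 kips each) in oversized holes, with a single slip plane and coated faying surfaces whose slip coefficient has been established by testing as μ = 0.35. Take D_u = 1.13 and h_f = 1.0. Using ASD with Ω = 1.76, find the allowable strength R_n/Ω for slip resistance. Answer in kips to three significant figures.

R_n = μ · D_u · h_f · T_b · n_s · n_b = 0.35 × 1.13 × 1.0 × 35 × 1 × 3 = 41.53 kips.
Allowable strength R_n/Ω = 41.53 / 1.76 = 23.6 kips.

23.6 kips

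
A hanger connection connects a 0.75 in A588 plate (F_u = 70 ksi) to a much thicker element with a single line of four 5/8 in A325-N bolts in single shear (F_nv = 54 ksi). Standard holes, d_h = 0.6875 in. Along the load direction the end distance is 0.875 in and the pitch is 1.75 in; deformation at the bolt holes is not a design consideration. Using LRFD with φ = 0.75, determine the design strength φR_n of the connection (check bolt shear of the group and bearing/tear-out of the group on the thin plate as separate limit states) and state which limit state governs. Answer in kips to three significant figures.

Bolt shear: A_b = π·0.625²/4 = 0.3068 in²; R_n = 54 × 0.3068 × 4 × 1 = 66.27 kips → 0.75 × 66.27 = 49.7 kips.
Bearing (1.5 l_c t F_u ≤ 3.0 d t F_u): upper limit = 3.0·0.625·0.75·70 = 98.44 kips.
  Edge l_c = 0.875 − 0.6875/2 = 0.5312 → r_n = 41.84 kips; interior l_c = 1.75 − 0.6875 = 1.062 → r_n = 83.67 kips.
  R_n,bearing = 1·41.84 + 3·83.67 = 292.9 kips → 0.75 × 292.9 = 220 kips.
Bolt shear governs: 49.7 kips.

49.7 kips (bolt shear governs)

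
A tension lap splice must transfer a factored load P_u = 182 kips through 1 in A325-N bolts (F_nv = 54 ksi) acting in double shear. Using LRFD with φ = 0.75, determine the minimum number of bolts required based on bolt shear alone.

A_b = π·1²/4 = 0.7854 in².
Per-bolt design strength φR_n = 0.75 × 54 × 0.7854 × 2 = 63.62 kips.
n ≥ 182 / 63.62 = 2.861 → use 3 bolts.

3 bolts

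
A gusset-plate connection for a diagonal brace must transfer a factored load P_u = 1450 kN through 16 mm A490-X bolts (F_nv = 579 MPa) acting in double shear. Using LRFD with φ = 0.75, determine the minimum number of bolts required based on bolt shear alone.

A_b = π·16²/4 = 201.1 mm².
Per-bolt design strength φR_n = 0.75 × 579 × 201.1 × 2 / 1000 = 174.6 kN.
n ≥ 1450 / 174.6 = 8.304 → use 9 bolts.

9 bolts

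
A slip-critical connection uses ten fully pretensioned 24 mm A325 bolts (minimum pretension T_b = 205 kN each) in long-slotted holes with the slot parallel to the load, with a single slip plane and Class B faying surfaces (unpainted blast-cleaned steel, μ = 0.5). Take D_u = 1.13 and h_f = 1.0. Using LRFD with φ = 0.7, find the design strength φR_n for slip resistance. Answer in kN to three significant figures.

R_n = μ · D_u · h_f · T_b · n_s · n_b = 0.5 × 1.13 × 1.0 × 205 × 1 × 10 = 1158 kN.
Design strength φR_n = 0.7 × 1158 = 811 kN.

811 kN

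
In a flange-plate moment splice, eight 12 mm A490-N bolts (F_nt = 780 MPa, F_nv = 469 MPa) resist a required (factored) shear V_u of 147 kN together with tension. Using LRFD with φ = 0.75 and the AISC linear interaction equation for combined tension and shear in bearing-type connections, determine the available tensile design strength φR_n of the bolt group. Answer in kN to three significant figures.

444 kN

A_b = π·12²/4 = 113.1 mm²; f_rv = 147 × 1000 / (8 × 113.1) = 162.5 MPa.
F'_nt = 1.3 F_nt − (F_nt / φF_nv) f_rv = 1.3·780 − (780/(0.75·469))·162.5 = 653.7 MPa, capped at F_nt → F'_nt = 653.7 MPa.
R_n = F'_nt · A_b · n = 653.7 × 113.1 × 8 / 1000 = 591.5 kN.
Design strength φR_n = 0.75 × 591.5 = 444 kN.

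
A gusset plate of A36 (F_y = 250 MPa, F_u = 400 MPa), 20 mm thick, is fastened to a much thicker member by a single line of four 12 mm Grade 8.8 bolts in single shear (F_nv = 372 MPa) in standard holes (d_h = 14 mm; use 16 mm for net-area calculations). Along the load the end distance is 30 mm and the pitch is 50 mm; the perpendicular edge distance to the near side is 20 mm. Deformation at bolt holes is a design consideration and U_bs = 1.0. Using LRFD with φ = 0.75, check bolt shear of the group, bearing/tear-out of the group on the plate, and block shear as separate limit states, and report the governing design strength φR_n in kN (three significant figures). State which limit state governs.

126 kN (bolt shear governs)

Bolt shear: A_b = π·12²/4 = 113.1 mm²; R_n = 372 × 113.1 × 4 × 1 / 1000 = 168.3 kN → 0.75 × 168.3 = 126 kN.
Bearing: edge l_c = 23, r_n = 220.8 kN; interior l_c = 36, r_n = 230.4 kN; R_n = 220.8 + 3·230.4 = 912 kN → 684 kN.
Block shear: A_gv = 3600, A_nv = 2480, A_nt = 240 mm²; R_n = min(0.6F_uA_nv, 0.6F_yA_gv) + U_bs·F_u·A_nt = 636 kN → 477 kN.
Bolt shear governs: 126 kN.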